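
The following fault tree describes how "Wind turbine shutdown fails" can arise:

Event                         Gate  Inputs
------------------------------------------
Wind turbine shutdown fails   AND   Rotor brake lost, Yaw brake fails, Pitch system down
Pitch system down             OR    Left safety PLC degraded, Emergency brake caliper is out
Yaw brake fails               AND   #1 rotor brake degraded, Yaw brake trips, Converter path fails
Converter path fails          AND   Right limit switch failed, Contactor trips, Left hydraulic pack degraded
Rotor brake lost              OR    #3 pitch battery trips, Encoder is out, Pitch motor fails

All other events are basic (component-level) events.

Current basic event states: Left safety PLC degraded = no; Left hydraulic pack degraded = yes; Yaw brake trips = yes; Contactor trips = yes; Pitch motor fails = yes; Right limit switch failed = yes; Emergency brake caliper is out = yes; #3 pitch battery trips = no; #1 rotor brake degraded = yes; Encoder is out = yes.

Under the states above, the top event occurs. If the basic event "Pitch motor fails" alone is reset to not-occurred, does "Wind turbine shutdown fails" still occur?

Counterfactual: set "Pitch motor fails" to not occurred.
Rotor brake lost [OR]: #3 pitch battery trips=not, Encoder is out=occurs, Pitch motor fails=not → at least one input occurs → occurs.
Converter path fails [AND]: Right limit switch failed=occurs, Contactor trips=occurs, Left hydraulic pack degraded=occurs → all inputs occur → occurs.
Yaw brake fails [AND]: #1 rotor brake degraded=occurs, Yaw brake trips=occurs, Converter path fails=occurs → all inputs occur → occurs.
Pitch system down [OR]: Left safety PLC degraded=not, Emergency brake caliper is out=occurs → at least one input occurs → occurs.
Wind turbine shutdown fails [AND]: Rotor brake lost=occurs, Yaw brake fails=occurs, Pitch system down=occurs → all inputs occur → occurs.

Yes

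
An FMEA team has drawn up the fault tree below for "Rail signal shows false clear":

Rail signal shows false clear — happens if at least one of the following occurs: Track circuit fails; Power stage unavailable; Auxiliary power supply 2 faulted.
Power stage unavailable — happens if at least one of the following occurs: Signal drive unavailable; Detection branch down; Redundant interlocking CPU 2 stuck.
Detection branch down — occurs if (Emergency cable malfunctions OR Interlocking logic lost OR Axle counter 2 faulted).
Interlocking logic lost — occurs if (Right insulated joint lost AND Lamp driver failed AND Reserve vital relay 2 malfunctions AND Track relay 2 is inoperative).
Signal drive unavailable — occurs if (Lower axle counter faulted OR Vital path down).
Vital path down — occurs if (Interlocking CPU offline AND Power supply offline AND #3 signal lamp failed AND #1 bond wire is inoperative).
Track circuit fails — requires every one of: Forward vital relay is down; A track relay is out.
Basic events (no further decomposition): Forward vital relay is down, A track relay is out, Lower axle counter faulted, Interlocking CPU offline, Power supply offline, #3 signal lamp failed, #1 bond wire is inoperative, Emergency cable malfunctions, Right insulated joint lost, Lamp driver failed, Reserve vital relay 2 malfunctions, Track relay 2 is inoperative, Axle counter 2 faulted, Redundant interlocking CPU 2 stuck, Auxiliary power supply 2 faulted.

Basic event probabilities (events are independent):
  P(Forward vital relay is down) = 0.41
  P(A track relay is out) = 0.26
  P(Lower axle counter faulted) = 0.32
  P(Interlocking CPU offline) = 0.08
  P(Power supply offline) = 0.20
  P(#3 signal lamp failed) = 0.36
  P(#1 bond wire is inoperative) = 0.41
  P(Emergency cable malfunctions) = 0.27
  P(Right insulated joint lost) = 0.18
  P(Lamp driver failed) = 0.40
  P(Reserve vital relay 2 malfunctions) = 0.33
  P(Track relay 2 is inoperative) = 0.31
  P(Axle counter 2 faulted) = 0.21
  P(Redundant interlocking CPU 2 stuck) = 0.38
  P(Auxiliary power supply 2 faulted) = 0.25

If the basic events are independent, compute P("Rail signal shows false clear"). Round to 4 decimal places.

0.8387

P(Track circuit fails) [AND] = 0.41 × 0.26 = 0.106600
P(Vital path down) [AND] = 0.08 × 0.20 × 0.36 × 0.41 = 0.002362
P(Signal drive unavailable) [OR] = 1 − (1−0.32) × (1−0.002362) = 0.321606
P(Interlocking logic lost) [AND] = 0.18 × 0.40 × 0.33 × 0.31 = 0.007366
P(Detection branch down) [OR] = 1 − (1−0.27) × (1−0.007366) × (1−0.21) = 0.427548
P(Power stage unavailable) [OR] = 1 − (1−0.321606) × (1−0.427548) × (1−0.38) = 0.759224
P(Rail signal shows false clear) [OR] = 1 − (1−0.106600) × (1−0.759224) × (1−0.25) = 0.838668
Rounded to 4 decimal places: P(Rail signal shows false clear) ≈ 0.8387.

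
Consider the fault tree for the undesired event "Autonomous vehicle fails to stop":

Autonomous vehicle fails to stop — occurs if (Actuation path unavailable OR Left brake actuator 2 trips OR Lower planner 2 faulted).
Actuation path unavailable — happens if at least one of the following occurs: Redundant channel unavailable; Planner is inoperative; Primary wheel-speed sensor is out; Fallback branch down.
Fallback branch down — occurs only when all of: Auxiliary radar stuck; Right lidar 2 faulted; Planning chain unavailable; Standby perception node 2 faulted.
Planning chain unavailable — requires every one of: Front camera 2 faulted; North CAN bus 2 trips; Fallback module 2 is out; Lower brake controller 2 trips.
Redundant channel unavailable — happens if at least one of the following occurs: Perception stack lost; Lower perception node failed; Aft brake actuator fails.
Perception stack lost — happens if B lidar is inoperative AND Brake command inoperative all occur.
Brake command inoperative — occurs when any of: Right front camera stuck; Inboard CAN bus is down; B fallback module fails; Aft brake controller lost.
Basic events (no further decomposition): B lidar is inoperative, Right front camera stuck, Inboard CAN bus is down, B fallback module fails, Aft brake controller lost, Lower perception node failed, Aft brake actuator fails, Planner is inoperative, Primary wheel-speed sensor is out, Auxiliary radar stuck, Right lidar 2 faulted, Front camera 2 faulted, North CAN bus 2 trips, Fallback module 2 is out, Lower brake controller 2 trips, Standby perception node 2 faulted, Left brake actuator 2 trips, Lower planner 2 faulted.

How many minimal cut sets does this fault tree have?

Brake command inoperative [OR]: union of children's cut sets → 4 cut set(s).
Perception stack lost [AND]: one cut set from each child combined → 1 × 4 = 4 cut set(s).
Redundant channel unavailable [OR]: union of children's cut sets → 6 cut set(s).
Planning chain unavailable [AND]: one cut set from each child combined → 1 × 1 × 1 × 1 = 1 cut set(s).
Fallback branch down [AND]: one cut set from each child combined → 1 × 1 × 1 × 1 = 1 cut set(s).
Actuation path unavailable [OR]: union of children's cut sets → 9 cut set(s).
Autonomous vehicle fails to stop [OR]: union of children's cut sets → 11 cut set(s).

11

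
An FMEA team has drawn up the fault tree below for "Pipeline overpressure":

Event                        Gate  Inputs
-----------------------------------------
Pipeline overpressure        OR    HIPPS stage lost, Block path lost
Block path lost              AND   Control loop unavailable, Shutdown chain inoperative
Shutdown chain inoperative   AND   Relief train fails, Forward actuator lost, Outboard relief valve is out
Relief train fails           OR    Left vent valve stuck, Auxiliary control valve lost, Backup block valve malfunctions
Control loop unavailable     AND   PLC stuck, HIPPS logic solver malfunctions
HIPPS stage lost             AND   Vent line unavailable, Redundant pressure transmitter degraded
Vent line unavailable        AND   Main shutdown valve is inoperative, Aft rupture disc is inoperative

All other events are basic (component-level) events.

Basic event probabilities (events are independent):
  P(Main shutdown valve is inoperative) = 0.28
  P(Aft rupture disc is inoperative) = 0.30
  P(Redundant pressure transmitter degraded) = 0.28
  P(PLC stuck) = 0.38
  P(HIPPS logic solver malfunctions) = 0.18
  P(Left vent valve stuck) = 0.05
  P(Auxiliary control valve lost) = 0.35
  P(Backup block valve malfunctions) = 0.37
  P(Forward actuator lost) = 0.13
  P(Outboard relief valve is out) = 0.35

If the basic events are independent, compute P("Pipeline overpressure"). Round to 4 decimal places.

0.0254

P(Vent line unavailable) [AND] = 0.28 × 0.30 = 0.084000
P(HIPPS stage lost) [AND] = 0.084000 × 0.28 = 0.023520
P(Control loop unavailable) [AND] = 0.38 × 0.18 = 0.068400
P(Relief train fails) [OR] = 1 − (1−0.05) × (1−0.35) × (1−0.37) = 0.610975
P(Shutdown chain inoperative) [AND] = 0.610975 × 0.13 × 0.35 = 0.027799
P(Block path lost) [AND] = 0.068400 × 0.027799 = 0.001901
P(Pipeline overpressure) [OR] = 1 − (1−0.023520) × (1−0.001901) = 0.025376
Rounded to 4 decimal places: P(Pipeline overpressure) ≈ 0.0254.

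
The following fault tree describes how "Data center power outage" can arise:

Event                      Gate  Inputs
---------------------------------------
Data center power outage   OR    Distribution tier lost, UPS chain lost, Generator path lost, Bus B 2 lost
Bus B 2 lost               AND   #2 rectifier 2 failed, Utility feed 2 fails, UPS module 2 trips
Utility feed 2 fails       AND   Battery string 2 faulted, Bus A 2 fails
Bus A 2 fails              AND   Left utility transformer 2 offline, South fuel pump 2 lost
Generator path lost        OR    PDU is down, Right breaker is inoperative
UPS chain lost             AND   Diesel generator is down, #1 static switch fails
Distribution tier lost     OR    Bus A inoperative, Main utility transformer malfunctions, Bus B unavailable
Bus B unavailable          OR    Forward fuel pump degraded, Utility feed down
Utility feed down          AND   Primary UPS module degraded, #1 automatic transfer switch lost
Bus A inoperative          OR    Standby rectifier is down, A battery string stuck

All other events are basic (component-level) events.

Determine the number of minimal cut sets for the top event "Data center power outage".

9

Bus A inoperative [OR]: union of children's cut sets → 2 cut set(s).
Utility feed down [AND]: one cut set from each child combined → 1 × 1 = 1 cut set(s).
Bus B unavailable [OR]: union of children's cut sets → 2 cut set(s).
Distribution tier lost [OR]: union of children's cut sets → 5 cut set(s).
UPS chain lost [AND]: one cut set from each child combined → 1 × 1 = 1 cut set(s).
Generator path lost [OR]: union of children's cut sets → 2 cut set(s).
Bus A 2 fails [AND]: one cut set from each child combined → 1 × 1 = 1 cut set(s).
Utility feed 2 fails [AND]: one cut set from each child combined → 1 × 1 = 1 cut set(s).
Bus B 2 lost [AND]: one cut set from each child combined → 1 × 1 × 1 = 1 cut set(s).
Data center power outage [OR]: union of children's cut sets → 9 cut set(s).
Minimal cut sets: {Standby rectifier is down}; {A battery string stuck}; {Main utility transformer malfunctions}; {Forward fuel pump degraded}; {#1 automatic transfer switch lost, Primary UPS module degraded}; {#1 static switch fails, Diesel generator is down}; {PDU is down}; {Right breaker is inoperative}; {#2 rectifier 2 failed, Battery string 2 faulted, Left utility transformer 2 offline, South fuel pump 2 lost, UPS module 2 trips}.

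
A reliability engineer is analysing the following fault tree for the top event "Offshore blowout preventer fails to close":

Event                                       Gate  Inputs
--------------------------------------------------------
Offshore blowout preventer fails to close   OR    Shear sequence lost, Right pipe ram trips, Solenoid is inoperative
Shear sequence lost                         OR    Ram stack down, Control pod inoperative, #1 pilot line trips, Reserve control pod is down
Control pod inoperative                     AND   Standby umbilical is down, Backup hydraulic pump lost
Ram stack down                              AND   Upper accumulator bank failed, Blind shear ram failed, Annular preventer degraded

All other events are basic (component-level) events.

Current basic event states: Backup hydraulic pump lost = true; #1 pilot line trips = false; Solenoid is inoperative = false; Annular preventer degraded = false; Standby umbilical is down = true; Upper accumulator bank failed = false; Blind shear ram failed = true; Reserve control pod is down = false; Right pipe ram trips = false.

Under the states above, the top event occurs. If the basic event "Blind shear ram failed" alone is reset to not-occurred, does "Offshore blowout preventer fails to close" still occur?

Yes

Counterfactual: set "Blind shear ram failed" to not occurred.
Ram stack down [AND]: Upper accumulator bank failed=not, Blind shear ram failed=not, Annular preventer degraded=not → not all inputs occur → does not occur.
Control pod inoperative [AND]: Standby umbilical is down=occurs, Backup hydraulic pump lost=occurs → all inputs occur → occurs.
Shear sequence lost [OR]: Ram stack down=not, Control pod inoperative=occurs, #1 pilot line trips=not, Reserve control pod is down=not → at least one input occurs → occurs.
Offshore blowout preventer fails to close [OR]: Shear sequence lost=occurs, Right pipe ram trips=not, Solenoid is inoperative=not → at least one input occurs → occurs.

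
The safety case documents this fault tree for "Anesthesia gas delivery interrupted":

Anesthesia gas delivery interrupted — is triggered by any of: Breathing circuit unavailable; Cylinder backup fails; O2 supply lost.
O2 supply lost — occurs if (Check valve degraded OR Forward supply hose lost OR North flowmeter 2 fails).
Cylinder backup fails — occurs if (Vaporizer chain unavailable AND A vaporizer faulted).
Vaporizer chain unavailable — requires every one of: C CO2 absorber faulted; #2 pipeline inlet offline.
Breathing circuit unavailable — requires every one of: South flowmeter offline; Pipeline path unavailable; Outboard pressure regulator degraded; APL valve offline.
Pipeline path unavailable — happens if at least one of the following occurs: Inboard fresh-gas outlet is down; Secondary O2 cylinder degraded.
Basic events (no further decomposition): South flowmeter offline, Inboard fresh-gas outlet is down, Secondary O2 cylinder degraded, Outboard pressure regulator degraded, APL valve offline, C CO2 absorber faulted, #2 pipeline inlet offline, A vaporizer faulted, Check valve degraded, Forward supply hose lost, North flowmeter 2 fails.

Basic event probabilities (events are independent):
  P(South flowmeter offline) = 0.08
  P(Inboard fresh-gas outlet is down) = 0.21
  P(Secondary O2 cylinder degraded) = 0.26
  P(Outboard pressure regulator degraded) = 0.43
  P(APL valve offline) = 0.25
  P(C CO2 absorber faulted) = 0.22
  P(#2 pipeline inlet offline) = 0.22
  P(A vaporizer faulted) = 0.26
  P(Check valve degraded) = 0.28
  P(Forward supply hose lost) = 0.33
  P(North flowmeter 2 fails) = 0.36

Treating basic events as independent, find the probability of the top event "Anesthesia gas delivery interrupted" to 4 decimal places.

P(Pipeline path unavailable) [OR] = 1 − (1−0.21) × (1−0.26) = 0.415400
P(Breathing circuit unavailable) [AND] = 0.08 × 0.415400 × 0.43 × 0.25 = 0.003572
P(Vaporizer chain unavailable) [AND] = 0.22 × 0.22 = 0.048400
P(Cylinder backup fails) [AND] = 0.048400 × 0.26 = 0.012584
P(O2 supply lost) [OR] = 1 − (1−0.28) × (1−0.33) × (1−0.36) = 0.691264
P(Anesthesia gas delivery interrupted) [OR] = 1 − (1−0.003572) × (1−0.012584) × (1−0.691264) = 0.696238
Rounded to 4 decimal places: P(Anesthesia gas delivery interrupted) ≈ 0.6962.

0.6962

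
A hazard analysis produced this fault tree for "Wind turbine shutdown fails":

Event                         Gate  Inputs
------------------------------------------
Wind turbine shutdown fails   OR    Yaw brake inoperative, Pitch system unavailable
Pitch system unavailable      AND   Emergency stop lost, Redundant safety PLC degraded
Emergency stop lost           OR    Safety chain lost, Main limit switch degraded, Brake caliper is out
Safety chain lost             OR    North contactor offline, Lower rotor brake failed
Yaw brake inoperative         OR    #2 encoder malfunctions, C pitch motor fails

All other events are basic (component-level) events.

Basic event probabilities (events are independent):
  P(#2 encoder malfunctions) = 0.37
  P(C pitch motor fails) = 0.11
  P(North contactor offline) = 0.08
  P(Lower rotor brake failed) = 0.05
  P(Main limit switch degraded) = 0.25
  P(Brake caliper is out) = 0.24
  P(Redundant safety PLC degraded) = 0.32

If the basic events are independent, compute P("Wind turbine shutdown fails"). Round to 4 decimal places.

P(Yaw brake inoperative) [OR] = 1 − (1−0.37) × (1−0.11) = 0.439300
P(Safety chain lost) [OR] = 1 − (1−0.08) × (1−0.05) = 0.126000
P(Emergency stop lost) [OR] = 1 − (1−0.126000) × (1−0.25) × (1−0.24) = 0.501820
P(Pitch system unavailable) [AND] = 0.501820 × 0.32 = 0.160582
P(Wind turbine shutdown fails) [OR] = 1 − (1−0.439300) × (1−0.160582) = 0.529338
Rounded to 4 decimal places: P(Wind turbine shutdown fails) ≈ 0.5293.

0.5293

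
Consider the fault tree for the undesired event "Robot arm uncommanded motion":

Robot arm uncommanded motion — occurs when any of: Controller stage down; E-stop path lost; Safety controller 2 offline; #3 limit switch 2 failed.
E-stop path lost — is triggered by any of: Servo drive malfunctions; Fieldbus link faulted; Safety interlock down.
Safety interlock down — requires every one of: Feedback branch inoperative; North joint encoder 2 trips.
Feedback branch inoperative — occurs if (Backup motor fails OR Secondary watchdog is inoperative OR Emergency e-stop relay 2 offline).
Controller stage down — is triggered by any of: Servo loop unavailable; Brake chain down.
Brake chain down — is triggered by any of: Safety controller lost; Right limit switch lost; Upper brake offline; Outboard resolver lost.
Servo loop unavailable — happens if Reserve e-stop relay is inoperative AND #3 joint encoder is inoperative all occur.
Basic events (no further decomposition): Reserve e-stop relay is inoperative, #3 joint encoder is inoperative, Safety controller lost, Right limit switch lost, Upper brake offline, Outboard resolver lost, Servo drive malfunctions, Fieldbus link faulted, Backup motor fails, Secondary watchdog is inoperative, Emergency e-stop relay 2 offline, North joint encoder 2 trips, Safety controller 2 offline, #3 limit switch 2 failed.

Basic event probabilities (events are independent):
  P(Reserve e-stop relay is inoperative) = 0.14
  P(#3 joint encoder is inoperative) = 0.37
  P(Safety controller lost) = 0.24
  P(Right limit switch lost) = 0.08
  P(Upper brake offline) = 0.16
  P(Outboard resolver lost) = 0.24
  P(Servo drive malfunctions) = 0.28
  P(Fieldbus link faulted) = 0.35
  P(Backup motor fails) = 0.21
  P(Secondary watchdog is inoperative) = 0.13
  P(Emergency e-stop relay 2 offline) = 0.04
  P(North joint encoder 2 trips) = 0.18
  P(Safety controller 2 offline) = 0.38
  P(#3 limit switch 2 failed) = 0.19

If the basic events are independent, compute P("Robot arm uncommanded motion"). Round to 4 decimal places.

P(Servo loop unavailable) [AND] = 0.14 × 0.37 = 0.051800
P(Brake chain down) [OR] = 1 − (1−0.24) × (1−0.08) × (1−0.16) × (1−0.24) = 0.553631
P(Controller stage down) [OR] = 1 − (1−0.051800) × (1−0.553631) = 0.576753
P(Feedback branch inoperative) [OR] = 1 − (1−0.21) × (1−0.13) × (1−0.04) = 0.340192
P(Safety interlock down) [AND] = 0.340192 × 0.18 = 0.061235
P(E-stop path lost) [OR] = 1 − (1−0.28) × (1−0.35) × (1−0.061235) = 0.560658
P(Robot arm uncommanded motion) [OR] = 1 − (1−0.576753) × (1−0.560658) × (1−0.38) × (1−0.19) = 0.906616
Rounded to 4 decimal places: P(Robot arm uncommanded motion) ≈ 0.9066.

0.9066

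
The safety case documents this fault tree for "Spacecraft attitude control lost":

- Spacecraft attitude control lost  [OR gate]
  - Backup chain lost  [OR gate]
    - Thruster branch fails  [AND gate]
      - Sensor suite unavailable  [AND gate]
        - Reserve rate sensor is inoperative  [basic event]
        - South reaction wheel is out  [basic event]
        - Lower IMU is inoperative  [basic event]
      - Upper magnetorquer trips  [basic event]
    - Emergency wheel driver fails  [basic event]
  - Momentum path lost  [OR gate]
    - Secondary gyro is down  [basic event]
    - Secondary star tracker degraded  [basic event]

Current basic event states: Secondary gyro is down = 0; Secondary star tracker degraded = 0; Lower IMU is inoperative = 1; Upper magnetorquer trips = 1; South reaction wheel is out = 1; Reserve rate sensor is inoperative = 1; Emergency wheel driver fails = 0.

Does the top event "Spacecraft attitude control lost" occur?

Sensor suite unavailable [AND]: Reserve rate sensor is inoperative=occurs, South reaction wheel is out=occurs, Lower IMU is inoperative=occurs → all inputs occur → occurs.
Thruster branch fails [AND]: Sensor suite unavailable=occurs, Upper magnetorquer trips=occurs → all inputs occur → occurs.
Backup chain lost [OR]: Thruster branch fails=occurs, Emergency wheel driver fails=not → at least one input occurs → occurs.
Momentum path lost [OR]: Secondary gyro is down=not, Secondary star tracker degraded=not → no input occurs → does not occur.
Spacecraft attitude control lost [OR]: Backup chain lost=occurs, Momentum path lost=not → at least one input occurs → occurs.

Yes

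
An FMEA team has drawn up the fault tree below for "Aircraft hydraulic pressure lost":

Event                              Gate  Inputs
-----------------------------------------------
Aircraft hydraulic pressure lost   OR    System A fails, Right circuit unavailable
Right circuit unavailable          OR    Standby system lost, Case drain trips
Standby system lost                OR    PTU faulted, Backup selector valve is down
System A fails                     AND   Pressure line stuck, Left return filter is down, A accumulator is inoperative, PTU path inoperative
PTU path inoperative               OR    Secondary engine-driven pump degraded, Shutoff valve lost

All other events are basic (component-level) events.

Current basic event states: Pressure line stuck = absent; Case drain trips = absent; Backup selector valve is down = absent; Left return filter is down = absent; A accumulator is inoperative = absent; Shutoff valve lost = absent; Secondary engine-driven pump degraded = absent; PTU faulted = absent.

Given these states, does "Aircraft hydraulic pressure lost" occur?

No

PTU path inoperative [OR]: Secondary engine-driven pump degraded=not, Shutoff valve lost=not → no input occurs → does not occur.
System A fails [AND]: Pressure line stuck=not, Left return filter is down=not, A accumulator is inoperative=not, PTU path inoperative=not → not all inputs occur → does not occur.
Standby system lost [OR]: PTU faulted=not, Backup selector valve is down=not → no input occurs → does not occur.
Right circuit unavailable [OR]: Standby system lost=not, Case drain trips=not → no input occurs → does not occur.
Aircraft hydraulic pressure lost [OR]: System A fails=not, Right circuit unavailable=not → no input occurs → does not occur.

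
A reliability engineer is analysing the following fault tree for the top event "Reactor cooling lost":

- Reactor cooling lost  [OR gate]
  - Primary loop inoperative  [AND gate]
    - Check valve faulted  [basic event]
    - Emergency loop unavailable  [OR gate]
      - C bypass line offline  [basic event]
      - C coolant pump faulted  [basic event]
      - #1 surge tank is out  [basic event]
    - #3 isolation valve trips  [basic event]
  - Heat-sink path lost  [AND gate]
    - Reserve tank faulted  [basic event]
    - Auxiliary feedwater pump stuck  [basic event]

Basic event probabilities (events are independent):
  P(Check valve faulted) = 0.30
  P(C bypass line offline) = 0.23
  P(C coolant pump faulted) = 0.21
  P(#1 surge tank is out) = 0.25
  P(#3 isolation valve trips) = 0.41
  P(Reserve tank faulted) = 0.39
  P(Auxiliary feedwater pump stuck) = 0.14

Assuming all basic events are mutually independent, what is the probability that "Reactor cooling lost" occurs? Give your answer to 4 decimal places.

0.1178

P(Emergency loop unavailable) [OR] = 1 − (1−0.23) × (1−0.21) × (1−0.25) = 0.543775
P(Primary loop inoperative) [AND] = 0.30 × 0.543775 × 0.41 = 0.066884
P(Heat-sink path lost) [AND] = 0.39 × 0.14 = 0.054600
P(Reactor cooling lost) [OR] = 1 − (1−0.066884) × (1−0.054600) = 0.117832
Rounded to 4 decimal places: P(Reactor cooling lost) ≈ 0.1178.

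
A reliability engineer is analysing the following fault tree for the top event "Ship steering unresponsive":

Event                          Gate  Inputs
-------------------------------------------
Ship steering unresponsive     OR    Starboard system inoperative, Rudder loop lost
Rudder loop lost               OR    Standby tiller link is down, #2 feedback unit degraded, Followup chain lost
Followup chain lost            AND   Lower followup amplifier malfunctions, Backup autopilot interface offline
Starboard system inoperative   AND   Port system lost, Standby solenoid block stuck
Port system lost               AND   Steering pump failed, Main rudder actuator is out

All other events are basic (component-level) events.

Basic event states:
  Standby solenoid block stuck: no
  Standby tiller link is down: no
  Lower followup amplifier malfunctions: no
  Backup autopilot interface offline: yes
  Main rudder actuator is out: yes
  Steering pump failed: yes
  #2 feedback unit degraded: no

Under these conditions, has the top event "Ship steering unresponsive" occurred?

Port system lost [AND]: Steering pump failed=occurs, Main rudder actuator is out=occurs → all inputs occur → occurs.
Starboard system inoperative [AND]: Port system lost=occurs, Standby solenoid block stuck=not → not all inputs occur → does not occur.
Followup chain lost [AND]: Lower followup amplifier malfunctions=not, Backup autopilot interface offline=occurs → not all inputs occur → does not occur.
Rudder loop lost [OR]: Standby tiller link is down=not, #2 feedback unit degraded=not, Followup chain lost=not → no input occurs → does not occur.
Ship steering unresponsive [OR]: Starboard system inoperative=not, Rudder loop lost=not → no input occurs → does not occur.

No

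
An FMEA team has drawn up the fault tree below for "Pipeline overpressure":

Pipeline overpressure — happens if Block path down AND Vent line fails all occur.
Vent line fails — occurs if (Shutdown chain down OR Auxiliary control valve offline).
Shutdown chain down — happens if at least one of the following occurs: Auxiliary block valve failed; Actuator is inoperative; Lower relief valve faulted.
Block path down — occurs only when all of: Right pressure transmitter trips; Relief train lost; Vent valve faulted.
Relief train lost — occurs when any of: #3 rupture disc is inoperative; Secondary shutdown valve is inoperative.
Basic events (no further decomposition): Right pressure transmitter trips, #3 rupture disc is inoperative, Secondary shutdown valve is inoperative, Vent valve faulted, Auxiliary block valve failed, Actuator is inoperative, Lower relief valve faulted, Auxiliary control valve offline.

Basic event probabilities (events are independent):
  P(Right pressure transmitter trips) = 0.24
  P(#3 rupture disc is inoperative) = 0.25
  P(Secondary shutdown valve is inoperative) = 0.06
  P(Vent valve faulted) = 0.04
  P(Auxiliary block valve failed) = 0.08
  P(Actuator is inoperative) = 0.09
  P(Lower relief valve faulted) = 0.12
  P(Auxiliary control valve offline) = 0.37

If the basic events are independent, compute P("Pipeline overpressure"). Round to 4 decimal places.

P(Relief train lost) [OR] = 1 − (1−0.25) × (1−0.06) = 0.295000
P(Block path down) [AND] = 0.24 × 0.295000 × 0.04 = 0.002832
P(Shutdown chain down) [OR] = 1 − (1−0.08) × (1−0.09) × (1−0.12) = 0.263264
P(Vent line fails) [OR] = 1 − (1−0.263264) × (1−0.37) = 0.535856
P(Pipeline overpressure) [AND] = 0.002832 × 0.535856 = 0.001518
Rounded to 4 decimal places: P(Pipeline overpressure) ≈ 0.0015.

0.0015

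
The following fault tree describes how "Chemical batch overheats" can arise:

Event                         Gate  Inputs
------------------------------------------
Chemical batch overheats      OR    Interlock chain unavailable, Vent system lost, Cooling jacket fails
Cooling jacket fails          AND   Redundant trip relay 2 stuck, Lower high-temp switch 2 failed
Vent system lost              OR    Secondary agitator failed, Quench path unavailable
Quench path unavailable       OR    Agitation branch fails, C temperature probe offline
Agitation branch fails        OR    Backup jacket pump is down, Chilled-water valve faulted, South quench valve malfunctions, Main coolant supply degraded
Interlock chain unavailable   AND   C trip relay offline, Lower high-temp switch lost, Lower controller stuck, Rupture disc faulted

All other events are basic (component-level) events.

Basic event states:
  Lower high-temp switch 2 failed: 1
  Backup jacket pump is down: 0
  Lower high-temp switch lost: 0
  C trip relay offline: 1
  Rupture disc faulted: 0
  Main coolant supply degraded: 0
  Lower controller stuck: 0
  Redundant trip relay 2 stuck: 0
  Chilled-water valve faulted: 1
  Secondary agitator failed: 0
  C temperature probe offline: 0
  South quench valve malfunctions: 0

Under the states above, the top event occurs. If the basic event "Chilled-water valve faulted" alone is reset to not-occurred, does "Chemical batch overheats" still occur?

No

Counterfactual: set "Chilled-water valve faulted" to not occurred.
Interlock chain unavailable [AND]: C trip relay offline=occurs, Lower high-temp switch lost=not, Lower controller stuck=not, Rupture disc faulted=not → not all inputs occur → does not occur.
Agitation branch fails [OR]: Backup jacket pump is down=not, Chilled-water valve faulted=not, South quench valve malfunctions=not, Main coolant supply degraded=not → no input occurs → does not occur.
Quench path unavailable [OR]: Agitation branch fails=not, C temperature probe offline=not → no input occurs → does not occur.
Vent system lost [OR]: Secondary agitator failed=not, Quench path unavailable=not → no input occurs → does not occur.
Cooling jacket fails [AND]: Redundant trip relay 2 stuck=not, Lower high-temp switch 2 failed=occurs → not all inputs occur → does not occur.
Chemical batch overheats [OR]: Interlock chain unavailable=not, Vent system lost=not, Cooling jacket fails=not → no input occurs → does not occur.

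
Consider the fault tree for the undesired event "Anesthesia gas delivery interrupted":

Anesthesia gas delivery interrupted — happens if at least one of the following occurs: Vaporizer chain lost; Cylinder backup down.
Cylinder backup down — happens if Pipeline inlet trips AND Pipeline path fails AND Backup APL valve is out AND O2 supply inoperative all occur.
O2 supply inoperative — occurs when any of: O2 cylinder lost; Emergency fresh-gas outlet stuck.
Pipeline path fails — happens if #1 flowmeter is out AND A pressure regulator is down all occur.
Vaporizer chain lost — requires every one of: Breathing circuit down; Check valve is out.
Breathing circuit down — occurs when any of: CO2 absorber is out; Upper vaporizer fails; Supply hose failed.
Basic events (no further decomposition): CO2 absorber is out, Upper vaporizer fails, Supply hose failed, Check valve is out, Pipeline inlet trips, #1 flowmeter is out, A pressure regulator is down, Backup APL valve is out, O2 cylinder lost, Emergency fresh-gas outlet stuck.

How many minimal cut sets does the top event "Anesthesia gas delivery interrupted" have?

5

Breathing circuit down [OR]: union of children's cut sets → 3 cut set(s).
Vaporizer chain lost [AND]: one cut set from each child combined → 3 × 1 = 3 cut set(s).
Pipeline path fails [AND]: one cut set from each child combined → 1 × 1 = 1 cut set(s).
O2 supply inoperative [OR]: union of children's cut sets → 2 cut set(s).
Cylinder backup down [AND]: one cut set from each child combined → 1 × 1 × 1 × 2 = 2 cut set(s).
Anesthesia gas delivery interrupted [OR]: union of children's cut sets → 5 cut set(s).
Minimal cut sets: {CO2 absorber is out, Check valve is out}; {Check valve is out, Upper vaporizer fails}; {Check valve is out, Supply hose failed}; {#1 flowmeter is out, A pressure regulator is down, Backup APL valve is out, O2 cylinder lost, Pipeline inlet trips}; {#1 flowmeter is out, A pressure regulator is down, Backup APL valve is out, Emergency fresh-gas outlet stuck, Pipeline inlet trips}.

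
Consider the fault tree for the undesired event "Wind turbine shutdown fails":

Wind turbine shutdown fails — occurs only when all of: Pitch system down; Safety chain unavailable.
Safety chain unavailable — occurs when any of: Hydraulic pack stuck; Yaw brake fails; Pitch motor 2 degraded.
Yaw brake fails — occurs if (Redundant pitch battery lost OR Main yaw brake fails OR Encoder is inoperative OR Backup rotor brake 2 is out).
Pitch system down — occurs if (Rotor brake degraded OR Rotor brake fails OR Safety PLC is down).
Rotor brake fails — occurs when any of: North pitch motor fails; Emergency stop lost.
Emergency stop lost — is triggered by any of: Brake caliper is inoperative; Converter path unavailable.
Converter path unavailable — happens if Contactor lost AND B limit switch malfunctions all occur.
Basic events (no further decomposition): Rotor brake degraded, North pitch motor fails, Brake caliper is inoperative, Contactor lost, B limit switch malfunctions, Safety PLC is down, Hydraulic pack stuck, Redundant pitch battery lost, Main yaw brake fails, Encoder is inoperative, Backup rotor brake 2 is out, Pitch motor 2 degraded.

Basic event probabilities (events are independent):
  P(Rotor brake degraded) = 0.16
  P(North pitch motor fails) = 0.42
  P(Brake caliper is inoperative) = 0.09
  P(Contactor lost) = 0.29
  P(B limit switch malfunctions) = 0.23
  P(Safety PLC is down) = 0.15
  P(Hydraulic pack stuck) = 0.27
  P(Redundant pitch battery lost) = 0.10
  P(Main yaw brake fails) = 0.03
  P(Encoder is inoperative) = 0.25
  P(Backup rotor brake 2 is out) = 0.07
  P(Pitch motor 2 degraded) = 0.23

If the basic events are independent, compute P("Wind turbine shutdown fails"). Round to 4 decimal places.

0.4264

P(Converter path unavailable) [AND] = 0.29 × 0.23 = 0.066700
P(Emergency stop lost) [OR] = 1 − (1−0.09) × (1−0.066700) = 0.150697
P(Rotor brake fails) [OR] = 1 − (1−0.42) × (1−0.150697) = 0.507404
P(Pitch system down) [OR] = 1 − (1−0.16) × (1−0.507404) × (1−0.15) = 0.648286
P(Yaw brake fails) [OR] = 1 − (1−0.10) × (1−0.03) × (1−0.25) × (1−0.07) = 0.391083
P(Safety chain unavailable) [OR] = 1 − (1−0.27) × (1−0.391083) × (1−0.23) = 0.657728
P(Wind turbine shutdown fails) [AND] = 0.648286 × 0.657728 = 0.426396
Rounded to 4 decimal places: P(Wind turbine shutdown fails) ≈ 0.4264.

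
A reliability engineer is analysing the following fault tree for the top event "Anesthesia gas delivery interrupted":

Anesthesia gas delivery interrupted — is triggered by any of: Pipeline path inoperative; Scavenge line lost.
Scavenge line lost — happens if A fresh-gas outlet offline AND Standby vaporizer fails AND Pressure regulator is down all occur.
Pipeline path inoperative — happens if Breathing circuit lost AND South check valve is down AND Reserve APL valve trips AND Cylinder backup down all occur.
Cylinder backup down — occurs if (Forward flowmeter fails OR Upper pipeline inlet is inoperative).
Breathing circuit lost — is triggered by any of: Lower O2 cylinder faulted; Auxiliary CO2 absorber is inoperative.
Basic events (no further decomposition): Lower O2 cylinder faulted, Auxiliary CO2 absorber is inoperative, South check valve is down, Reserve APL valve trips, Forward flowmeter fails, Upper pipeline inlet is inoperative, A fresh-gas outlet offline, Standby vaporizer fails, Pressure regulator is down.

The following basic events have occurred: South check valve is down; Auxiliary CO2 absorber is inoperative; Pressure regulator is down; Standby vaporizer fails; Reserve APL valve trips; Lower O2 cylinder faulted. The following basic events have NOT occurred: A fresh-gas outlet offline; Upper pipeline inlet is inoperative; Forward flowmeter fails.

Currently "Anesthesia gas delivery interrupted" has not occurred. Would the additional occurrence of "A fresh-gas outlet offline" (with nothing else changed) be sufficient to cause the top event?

Yes

Counterfactual: set "A fresh-gas outlet offline" to occurred.
Breathing circuit lost [OR]: Lower O2 cylinder faulted=occurs, Auxiliary CO2 absorber is inoperative=occurs → at least one input occurs → occurs.
Cylinder backup down [OR]: Forward flowmeter fails=not, Upper pipeline inlet is inoperative=not → no input occurs → does not occur.
Pipeline path inoperative [AND]: Breathing circuit lost=occurs, South check valve is down=occurs, Reserve APL valve trips=occurs, Cylinder backup down=not → not all inputs occur → does not occur.
Scavenge line lost [AND]: A fresh-gas outlet offline=occurs, Standby vaporizer fails=occurs, Pressure regulator is down=occurs → all inputs occur → occurs.
Anesthesia gas delivery interrupted [OR]: Pipeline path inoperative=not, Scavenge line lost=occurs → at least one input occurs → occurs.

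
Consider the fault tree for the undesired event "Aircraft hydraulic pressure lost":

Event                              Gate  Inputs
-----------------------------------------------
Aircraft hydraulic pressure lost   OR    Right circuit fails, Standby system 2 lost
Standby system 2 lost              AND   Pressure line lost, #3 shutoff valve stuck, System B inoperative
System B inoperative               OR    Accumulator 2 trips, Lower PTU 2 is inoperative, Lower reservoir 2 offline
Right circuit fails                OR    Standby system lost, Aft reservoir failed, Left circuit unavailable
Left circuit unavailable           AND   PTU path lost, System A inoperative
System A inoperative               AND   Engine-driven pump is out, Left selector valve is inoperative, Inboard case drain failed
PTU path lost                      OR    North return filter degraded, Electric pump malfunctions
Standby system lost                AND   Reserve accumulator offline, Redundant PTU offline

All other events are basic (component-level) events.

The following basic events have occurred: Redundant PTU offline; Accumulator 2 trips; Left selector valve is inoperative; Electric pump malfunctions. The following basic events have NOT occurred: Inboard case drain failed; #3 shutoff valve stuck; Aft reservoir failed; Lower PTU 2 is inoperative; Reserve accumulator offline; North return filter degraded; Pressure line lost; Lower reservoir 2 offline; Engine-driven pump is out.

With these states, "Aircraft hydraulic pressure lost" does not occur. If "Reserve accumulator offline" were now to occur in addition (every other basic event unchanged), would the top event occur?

Yes

Counterfactual: set "Reserve accumulator offline" to occurred.
Standby system lost [AND]: Reserve accumulator offline=occurs, Redundant PTU offline=occurs → all inputs occur → occurs.
PTU path lost [OR]: North return filter degraded=not, Electric pump malfunctions=occurs → at least one input occurs → occurs.
System A inoperative [AND]: Engine-driven pump is out=not, Left selector valve is inoperative=occurs, Inboard case drain failed=not → not all inputs occur → does not occur.
Left circuit unavailable [AND]: PTU path lost=occurs, System A inoperative=not → not all inputs occur → does not occur.
Right circuit fails [OR]: Standby system lost=occurs, Aft reservoir failed=not, Left circuit unavailable=not → at least one input occurs → occurs.
System B inoperative [OR]: Accumulator 2 trips=occurs, Lower PTU 2 is inoperative=not, Lower reservoir 2 offline=not → at least one input occurs → occurs.
Standby system 2 lost [AND]: Pressure line lost=not, #3 shutoff valve stuck=not, System B inoperative=occurs → not all inputs occur → does not occur.
Aircraft hydraulic pressure lost [OR]: Right circuit fails=occurs, Standby system 2 lost=not → at least one input occurs → occurs.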